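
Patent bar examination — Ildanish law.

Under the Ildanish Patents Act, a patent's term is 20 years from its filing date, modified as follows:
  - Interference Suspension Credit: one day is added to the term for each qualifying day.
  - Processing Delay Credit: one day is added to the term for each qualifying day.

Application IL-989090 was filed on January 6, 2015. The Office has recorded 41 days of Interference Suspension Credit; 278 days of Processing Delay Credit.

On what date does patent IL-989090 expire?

November 21, 2035

Base term: filing date + 20 years → 6 January 2035.
Interference Suspension Credit: +41 days → 16 February 2035.
Processing Delay Credit: +278 days → 21 November 2035.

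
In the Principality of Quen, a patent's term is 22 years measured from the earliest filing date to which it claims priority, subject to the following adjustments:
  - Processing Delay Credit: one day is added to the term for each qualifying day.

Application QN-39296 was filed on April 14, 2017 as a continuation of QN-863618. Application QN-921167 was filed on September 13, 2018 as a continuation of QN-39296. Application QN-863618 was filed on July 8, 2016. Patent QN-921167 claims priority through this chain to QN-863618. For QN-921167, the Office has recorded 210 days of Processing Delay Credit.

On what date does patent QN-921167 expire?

Earliest priority filing: 8 July 2016.
Base term: 8 July 2016 + 22 years → 8 July 2038.
Processing Delay Credit: +210 days → 3 February 2039.

2039-02-03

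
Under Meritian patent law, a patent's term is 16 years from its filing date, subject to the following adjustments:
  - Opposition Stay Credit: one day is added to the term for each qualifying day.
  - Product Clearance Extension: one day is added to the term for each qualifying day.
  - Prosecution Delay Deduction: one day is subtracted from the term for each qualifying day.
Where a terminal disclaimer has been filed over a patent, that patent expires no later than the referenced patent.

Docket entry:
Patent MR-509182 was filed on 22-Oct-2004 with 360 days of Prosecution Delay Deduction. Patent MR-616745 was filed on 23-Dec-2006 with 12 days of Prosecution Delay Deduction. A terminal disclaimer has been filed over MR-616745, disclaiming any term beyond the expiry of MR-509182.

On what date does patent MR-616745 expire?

October 28, 2019

Natural term of MR-616745:
  Base: filing + 16 years → 23 December 2022.
  Prosecution Delay Deduction: −12 days → 11 December 2022.
Expiry of referenced patent MR-509182:
  Base: filing + 16 years → 22 October 2020.
  Prosecution Delay Deduction: −360 days → 28 October 2019.
Terminal disclaimer: MR-616745 expires on the earlier of 11 December 2022 and 28 October 2019.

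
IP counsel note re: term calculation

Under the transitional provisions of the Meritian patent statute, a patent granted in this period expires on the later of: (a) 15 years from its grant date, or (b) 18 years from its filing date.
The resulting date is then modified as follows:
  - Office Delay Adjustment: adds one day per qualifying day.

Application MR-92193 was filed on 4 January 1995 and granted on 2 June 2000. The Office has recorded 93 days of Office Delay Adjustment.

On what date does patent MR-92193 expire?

September 3, 2015

(a) grant + 15 years → 2 June 2015.
(b) filing + 18 years → 4 January 2013.
Later of the two: 2 June 2015.
Office Delay Adjustment: +93 days → 3 September 2015.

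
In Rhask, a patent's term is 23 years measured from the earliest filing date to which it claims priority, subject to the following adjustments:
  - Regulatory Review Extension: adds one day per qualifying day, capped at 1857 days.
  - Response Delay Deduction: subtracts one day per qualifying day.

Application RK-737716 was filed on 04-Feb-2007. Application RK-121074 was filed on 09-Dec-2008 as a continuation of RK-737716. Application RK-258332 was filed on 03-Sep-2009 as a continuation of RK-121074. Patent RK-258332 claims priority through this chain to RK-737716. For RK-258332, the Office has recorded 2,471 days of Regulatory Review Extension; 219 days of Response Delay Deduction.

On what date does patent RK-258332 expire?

Earliest priority filing: 4 February 2007.
Base term: 4 February 2007 + 23 years → 4 February 2030.
Regulatory Review Extension: 2471 days claimed exceeds the 1857-day cap, so +1857 days → 7 March 2035.
Response Delay Deduction: −219 days → 31 July 2034.

July 31, 2034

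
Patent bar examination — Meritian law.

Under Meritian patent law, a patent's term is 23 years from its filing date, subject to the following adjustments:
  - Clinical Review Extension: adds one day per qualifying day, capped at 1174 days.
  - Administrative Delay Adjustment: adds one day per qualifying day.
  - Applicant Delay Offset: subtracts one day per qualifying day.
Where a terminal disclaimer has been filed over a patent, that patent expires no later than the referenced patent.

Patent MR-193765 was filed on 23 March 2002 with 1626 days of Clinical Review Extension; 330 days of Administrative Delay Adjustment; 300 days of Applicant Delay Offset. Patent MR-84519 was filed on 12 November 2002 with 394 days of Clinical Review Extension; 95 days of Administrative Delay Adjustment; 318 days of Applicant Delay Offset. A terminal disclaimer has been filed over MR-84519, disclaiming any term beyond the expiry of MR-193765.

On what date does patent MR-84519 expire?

2026-05-02

Natural term of MR-84519:
  Base: filing + 23 years → 12 November 2025.
  Clinical Review Extension: 394 days (within the 1174-day cap) → +394 days → 11 December 2026.
  Administrative Delay Adjustment: +95 days → 16 March 2027.
  Applicant Delay Offset: −318 days → 2 May 2026.
Expiry of referenced patent MR-193765:
  Base: filing + 23 years → 23 March 2025.
  Clinical Review Extension: 1626 days claimed exceeds the 1174-day cap, so +1174 days → 9 June 2028.
  Administrative Delay Adjustment: +330 days → 5 May 2029.
  Applicant Delay Offset: −300 days → 9 July 2028.
Terminal disclaimer: MR-84519 expires on the earlier of 2 May 2026 and 9 July 2028.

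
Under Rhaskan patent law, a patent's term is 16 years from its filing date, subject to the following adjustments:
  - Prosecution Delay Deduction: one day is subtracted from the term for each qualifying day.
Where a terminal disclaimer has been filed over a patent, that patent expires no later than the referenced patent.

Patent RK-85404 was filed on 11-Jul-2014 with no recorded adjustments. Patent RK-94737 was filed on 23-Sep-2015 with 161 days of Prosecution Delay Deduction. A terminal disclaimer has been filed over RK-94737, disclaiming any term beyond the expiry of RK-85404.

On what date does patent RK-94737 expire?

Natural term of RK-94737:
  Base: filing + 16 years → 23 September 2031.
  Prosecution Delay Deduction: −161 days → 15 April 2031.
Expiry of referenced patent RK-85404:
  Base: filing + 16 years → 11 July 2030.
Terminal disclaimer: RK-94737 expires on the earlier of 15 April 2031 and 11 July 2030.

2030-07-11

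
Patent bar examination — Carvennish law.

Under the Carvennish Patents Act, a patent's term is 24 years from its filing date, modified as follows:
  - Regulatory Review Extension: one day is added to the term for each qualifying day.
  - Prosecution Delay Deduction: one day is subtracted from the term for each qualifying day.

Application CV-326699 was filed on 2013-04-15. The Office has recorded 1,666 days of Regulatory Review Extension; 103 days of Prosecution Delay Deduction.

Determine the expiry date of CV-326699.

2041-07-26

Base term: filing date + 24 years → 15 April 2037.
Regulatory Review Extension: +1666 days → 6 November 2041.
Prosecution Delay Deduction: −103 days → 26 July 2041.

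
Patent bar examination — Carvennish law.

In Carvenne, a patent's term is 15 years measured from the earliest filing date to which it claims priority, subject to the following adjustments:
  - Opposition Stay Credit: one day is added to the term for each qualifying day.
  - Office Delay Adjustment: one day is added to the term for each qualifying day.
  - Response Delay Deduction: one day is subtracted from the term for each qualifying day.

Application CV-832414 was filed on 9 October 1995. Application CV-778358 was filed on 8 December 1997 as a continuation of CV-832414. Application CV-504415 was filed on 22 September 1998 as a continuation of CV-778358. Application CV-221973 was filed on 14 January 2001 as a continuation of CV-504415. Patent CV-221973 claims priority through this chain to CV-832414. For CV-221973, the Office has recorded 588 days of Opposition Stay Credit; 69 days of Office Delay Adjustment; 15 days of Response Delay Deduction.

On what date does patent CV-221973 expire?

July 12, 2012

Earliest priority filing: 9 October 1995.
Base term: 9 October 1995 + 15 years → 9 October 2010.
Opposition Stay Credit: +588 days → 19 May 2012.
Office Delay Adjustment: +69 days → 27 July 2012.
Response Delay Deduction: −15 days → 12 July 2012.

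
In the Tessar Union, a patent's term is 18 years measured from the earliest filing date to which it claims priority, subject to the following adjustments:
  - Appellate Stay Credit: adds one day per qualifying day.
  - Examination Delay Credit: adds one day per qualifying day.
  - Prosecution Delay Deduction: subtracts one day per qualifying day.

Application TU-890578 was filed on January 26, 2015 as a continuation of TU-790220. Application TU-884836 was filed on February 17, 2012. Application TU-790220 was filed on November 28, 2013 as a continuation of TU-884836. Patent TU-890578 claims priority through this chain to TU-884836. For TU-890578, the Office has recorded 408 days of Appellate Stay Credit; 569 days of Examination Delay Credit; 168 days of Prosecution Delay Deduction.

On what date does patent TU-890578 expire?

2032-05-06

Earliest priority filing: 17 February 2012.
Base term: 17 February 2012 + 18 years → 17 February 2030.
Appellate Stay Credit: +408 days → 1 April 2031.
Examination Delay Credit: +569 days → 21 October 2032.
Prosecution Delay Deduction: −168 days → 6 May 2032.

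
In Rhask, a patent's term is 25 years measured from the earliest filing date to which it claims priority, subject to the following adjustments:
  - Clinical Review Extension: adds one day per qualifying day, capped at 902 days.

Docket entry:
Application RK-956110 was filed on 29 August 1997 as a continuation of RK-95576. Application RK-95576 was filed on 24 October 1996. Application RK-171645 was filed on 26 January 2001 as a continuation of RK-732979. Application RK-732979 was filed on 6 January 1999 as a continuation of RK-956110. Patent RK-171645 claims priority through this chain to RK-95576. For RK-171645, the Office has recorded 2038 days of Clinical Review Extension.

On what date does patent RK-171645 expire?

April 13, 2024

Earliest priority filing: 24 October 1996.
Base term: 24 October 1996 + 25 years → 24 October 2021.
Clinical Review Extension: 2038 days claimed exceeds the 902-day cap, so +902 days → 13 April 2024.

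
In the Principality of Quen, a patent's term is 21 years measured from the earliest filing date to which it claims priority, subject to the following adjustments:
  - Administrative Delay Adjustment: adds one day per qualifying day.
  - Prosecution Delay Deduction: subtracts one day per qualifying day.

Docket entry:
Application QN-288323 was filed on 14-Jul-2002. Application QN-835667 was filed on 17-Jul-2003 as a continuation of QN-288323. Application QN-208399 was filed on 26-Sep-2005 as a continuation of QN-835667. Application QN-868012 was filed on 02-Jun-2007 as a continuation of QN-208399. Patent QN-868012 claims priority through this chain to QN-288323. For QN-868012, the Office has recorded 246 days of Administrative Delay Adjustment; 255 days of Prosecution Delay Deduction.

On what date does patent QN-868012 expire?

Earliest priority filing: 14 July 2002.
Base term: 14 July 2002 + 21 years → 14 July 2023.
Administrative Delay Adjustment: +246 days → 16 March 2024.
Prosecution Delay Deduction: −255 days → 5 July 2023.

July 5, 2023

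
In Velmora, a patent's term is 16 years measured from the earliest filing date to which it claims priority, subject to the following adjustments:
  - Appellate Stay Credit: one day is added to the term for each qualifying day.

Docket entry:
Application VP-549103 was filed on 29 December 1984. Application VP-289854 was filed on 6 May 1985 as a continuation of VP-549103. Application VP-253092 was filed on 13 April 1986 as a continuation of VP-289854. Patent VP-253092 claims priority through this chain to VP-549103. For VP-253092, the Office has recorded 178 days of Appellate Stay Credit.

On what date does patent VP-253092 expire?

Earliest priority filing: 29 December 1984.
Base term: 29 December 1984 + 16 years → 29 December 2000.
Appellate Stay Credit: +178 days → 25 June 2001.

June 25, 2001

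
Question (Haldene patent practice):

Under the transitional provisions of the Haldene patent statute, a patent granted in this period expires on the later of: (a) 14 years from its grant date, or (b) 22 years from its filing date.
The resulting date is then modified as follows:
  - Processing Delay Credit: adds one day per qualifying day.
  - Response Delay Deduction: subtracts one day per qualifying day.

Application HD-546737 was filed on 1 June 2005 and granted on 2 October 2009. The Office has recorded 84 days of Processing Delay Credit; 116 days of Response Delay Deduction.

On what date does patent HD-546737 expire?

2027-04-30

(a) grant + 14 years → 2 October 2023.
(b) filing + 22 years → 1 June 2027.
Later of the two: 1 June 2027.
Processing Delay Credit: +84 days → 24 August 2027.
Response Delay Deduction: −116 days → 30 April 2027.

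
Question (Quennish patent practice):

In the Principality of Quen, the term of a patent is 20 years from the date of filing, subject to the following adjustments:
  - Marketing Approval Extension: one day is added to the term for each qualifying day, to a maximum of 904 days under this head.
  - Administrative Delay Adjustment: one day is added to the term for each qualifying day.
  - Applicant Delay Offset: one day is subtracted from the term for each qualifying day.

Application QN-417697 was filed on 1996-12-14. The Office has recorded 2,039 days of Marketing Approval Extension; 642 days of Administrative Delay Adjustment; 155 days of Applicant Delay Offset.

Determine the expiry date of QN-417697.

October 5, 2020

Base term: filing date + 20 years → 14 December 2016.
Marketing Approval Extension: 2039 days claimed exceeds the 904-day cap, so +904 days → 6 June 2019.
Administrative Delay Adjustment: +642 days → 9 March 2021.
Applicant Delay Offset: −155 days → 5 October 2020.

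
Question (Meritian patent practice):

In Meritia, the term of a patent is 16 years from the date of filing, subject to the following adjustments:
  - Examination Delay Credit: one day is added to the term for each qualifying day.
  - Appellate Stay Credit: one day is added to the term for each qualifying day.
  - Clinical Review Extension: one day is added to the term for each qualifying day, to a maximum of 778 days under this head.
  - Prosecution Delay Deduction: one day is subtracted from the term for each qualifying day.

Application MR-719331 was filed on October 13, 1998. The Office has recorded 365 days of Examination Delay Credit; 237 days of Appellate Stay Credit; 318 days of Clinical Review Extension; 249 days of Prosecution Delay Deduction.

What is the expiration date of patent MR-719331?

Base term: filing date + 16 years → 13 October 2014.
Examination Delay Credit: +365 days → 13 October 2015.
Appellate Stay Credit: +237 days → 6 June 2016.
Clinical Review Extension: 318 days (within the 778-day cap) → +318 days → 20 April 2017.
Prosecution Delay Deduction: −249 days → 14 August 2016.

2016-08-14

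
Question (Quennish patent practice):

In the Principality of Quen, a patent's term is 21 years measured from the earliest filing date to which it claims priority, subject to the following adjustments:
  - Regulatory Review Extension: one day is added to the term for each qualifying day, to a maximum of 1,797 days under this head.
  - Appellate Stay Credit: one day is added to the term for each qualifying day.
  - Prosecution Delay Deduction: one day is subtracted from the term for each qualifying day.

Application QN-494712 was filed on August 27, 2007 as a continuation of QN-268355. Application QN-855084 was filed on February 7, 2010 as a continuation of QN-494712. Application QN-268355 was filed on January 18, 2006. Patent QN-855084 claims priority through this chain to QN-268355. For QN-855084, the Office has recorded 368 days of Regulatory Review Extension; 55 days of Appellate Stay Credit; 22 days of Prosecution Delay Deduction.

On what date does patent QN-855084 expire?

February 23, 2028

Earliest priority filing: 18 January 2006.
Base term: 18 January 2006 + 21 years → 18 January 2027.
Regulatory Review Extension: 368 days (within the 1797-day cap) → +368 days → 21 January 2028.
Appellate Stay Credit: +55 days → 16 March 2028.
Prosecution Delay Deduction: −22 days → 23 February 2028.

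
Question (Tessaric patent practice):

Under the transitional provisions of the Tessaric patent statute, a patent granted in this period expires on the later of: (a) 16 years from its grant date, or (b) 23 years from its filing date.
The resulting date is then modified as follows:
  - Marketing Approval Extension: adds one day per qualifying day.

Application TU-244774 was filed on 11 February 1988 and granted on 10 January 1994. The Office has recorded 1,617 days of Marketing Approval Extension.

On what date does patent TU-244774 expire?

(a) grant + 16 years → 10 January 2010.
(b) filing + 23 years → 11 February 2011.
Later of the two: 11 February 2011.
Marketing Approval Extension: +1617 days → 17 July 2015.

July 17, 2015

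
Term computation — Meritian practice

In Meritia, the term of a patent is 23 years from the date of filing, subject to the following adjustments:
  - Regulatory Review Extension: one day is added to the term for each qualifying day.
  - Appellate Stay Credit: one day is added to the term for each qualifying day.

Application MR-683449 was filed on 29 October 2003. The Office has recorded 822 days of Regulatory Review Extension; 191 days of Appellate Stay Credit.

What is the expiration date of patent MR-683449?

Base term: filing date + 23 years → 29 October 2026.
Regulatory Review Extension: +822 days → 28 January 2029.
Appellate Stay Credit: +191 days → 7 August 2029.

August 7, 2029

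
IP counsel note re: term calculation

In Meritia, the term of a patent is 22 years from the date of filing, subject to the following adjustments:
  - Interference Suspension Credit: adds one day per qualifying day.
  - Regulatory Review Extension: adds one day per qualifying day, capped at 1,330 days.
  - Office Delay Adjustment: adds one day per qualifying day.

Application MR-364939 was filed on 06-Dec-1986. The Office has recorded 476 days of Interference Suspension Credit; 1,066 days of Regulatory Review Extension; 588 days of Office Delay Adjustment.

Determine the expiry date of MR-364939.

Base term: filing date + 22 years → 6 December 2008.
Interference Suspension Credit: +476 days → 27 March 2010.
Regulatory Review Extension: 1066 days (within the 1330-day cap) → +1066 days → 25 February 2013.
Office Delay Adjustment: +588 days → 6 October 2014.

October 6, 2014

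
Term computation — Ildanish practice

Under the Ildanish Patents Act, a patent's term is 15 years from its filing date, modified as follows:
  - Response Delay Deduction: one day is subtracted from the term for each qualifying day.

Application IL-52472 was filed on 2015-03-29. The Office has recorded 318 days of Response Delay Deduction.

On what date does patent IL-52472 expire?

Base term: filing date + 15 years → 29 March 2030.
Response Delay Deduction: −318 days → 15 May 2029.

2029-05-15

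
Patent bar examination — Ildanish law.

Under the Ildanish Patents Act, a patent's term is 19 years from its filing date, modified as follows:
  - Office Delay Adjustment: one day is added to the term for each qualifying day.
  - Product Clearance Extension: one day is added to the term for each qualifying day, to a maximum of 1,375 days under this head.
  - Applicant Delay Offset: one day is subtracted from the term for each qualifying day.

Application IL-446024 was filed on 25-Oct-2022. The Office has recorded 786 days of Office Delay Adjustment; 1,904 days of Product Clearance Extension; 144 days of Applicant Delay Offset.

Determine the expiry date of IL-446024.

Base term: filing date + 19 years → 25 October 2041.
Office Delay Adjustment: +786 days → 20 December 2043.
Product Clearance Extension: 1904 days claimed exceeds the 1375-day cap, so +1375 days → 25 September 2047.
Applicant Delay Offset: −144 days → 4 May 2047.

May 4, 2047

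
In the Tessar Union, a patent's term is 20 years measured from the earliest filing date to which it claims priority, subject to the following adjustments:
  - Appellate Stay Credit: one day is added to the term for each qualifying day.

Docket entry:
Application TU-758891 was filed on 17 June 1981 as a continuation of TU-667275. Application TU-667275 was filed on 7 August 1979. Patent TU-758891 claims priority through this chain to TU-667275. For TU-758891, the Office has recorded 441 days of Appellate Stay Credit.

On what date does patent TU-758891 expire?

Earliest priority filing: 7 August 1979.
Base term: 7 August 1979 + 20 years → 7 August 1999.
Appellate Stay Credit: +441 days → 21 October 2000.

2000-10-21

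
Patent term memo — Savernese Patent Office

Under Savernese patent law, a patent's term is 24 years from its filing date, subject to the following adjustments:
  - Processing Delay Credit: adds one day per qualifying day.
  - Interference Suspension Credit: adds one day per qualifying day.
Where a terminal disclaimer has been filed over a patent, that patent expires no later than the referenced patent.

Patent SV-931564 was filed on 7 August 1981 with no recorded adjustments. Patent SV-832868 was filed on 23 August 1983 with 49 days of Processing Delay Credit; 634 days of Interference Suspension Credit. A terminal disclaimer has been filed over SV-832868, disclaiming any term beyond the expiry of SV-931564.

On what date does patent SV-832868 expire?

August 7, 2005

Natural term of SV-832868:
  Base: filing + 24 years → 23 August 2007.
  Processing Delay Credit: +49 days → 11 October 2007.
  Interference Suspension Credit: +634 days → 6 July 2009.
Expiry of referenced patent SV-931564:
  Base: filing + 24 years → 7 August 2005.
Terminal disclaimer: SV-832868 expires on the earlier of 6 July 2009 and 7 August 2005.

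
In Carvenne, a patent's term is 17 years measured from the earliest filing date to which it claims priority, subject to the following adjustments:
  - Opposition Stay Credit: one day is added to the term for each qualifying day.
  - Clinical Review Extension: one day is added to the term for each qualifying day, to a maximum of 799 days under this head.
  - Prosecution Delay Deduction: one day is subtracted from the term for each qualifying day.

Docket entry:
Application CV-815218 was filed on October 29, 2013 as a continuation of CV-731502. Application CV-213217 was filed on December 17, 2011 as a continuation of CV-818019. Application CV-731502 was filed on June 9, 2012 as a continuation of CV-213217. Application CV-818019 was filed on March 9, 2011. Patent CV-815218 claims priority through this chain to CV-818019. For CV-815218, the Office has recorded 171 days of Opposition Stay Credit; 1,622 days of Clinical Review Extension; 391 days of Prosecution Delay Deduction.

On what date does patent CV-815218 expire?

Earliest priority filing: 9 March 2011.
Base term: 9 March 2011 + 17 years → 9 March 2028.
Opposition Stay Credit: +171 days → 27 August 2028.
Clinical Review Extension: 1622 days claimed exceeds the 799-day cap, so +799 days → 4 November 2030.
Prosecution Delay Deduction: −391 days → 9 October 2029.

October 9, 2029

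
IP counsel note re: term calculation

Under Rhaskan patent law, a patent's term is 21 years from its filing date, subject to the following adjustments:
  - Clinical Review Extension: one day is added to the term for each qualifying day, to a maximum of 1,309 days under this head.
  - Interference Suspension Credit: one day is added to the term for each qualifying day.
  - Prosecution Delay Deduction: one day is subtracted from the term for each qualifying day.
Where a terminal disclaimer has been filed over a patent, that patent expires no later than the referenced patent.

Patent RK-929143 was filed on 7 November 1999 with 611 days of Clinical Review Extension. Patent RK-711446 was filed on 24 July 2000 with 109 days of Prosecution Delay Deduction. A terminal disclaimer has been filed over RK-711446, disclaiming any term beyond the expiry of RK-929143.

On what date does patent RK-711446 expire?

2021-04-06

Natural term of RK-711446:
  Base: filing + 21 years → 24 July 2021.
  Prosecution Delay Deduction: −109 days → 6 April 2021.
Expiry of referenced patent RK-929143:
  Base: filing + 21 years → 7 November 2020.
  Clinical Review Extension: 611 days (within the 1309-day cap) → +611 days → 11 July 2022.
Terminal disclaimer: RK-711446 expires on the earlier of 6 April 2021 and 11 July 2022.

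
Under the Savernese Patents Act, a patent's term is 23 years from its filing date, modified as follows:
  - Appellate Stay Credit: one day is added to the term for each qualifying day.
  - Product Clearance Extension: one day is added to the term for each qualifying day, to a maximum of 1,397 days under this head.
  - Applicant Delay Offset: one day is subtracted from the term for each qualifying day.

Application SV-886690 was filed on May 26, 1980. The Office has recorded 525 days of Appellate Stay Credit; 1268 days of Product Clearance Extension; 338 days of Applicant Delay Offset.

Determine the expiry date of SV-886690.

2007-05-20

Base term: filing date + 23 years → 26 May 2003.
Appellate Stay Credit: +525 days → 1 November 2004.
Product Clearance Extension: 1268 days (within the 1397-day cap) → +1268 days → 22 April 2008.
Applicant Delay Offset: −338 days → 20 May 2007.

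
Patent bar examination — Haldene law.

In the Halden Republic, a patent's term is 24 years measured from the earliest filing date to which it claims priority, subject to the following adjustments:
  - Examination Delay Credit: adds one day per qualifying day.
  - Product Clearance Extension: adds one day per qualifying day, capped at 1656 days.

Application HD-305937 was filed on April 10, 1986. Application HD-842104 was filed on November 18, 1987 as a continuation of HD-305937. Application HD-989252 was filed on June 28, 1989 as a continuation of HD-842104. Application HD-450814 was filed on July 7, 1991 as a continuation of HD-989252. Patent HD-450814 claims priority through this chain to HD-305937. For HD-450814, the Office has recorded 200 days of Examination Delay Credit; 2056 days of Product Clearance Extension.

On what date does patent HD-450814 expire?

Earliest priority filing: 10 April 1986.
Base term: 10 April 1986 + 24 years → 10 April 2010.
Examination Delay Credit: +200 days → 27 October 2010.
Product Clearance Extension: 2056 days claimed exceeds the 1656-day cap, so +1656 days → 10 May 2015.

2015-05-10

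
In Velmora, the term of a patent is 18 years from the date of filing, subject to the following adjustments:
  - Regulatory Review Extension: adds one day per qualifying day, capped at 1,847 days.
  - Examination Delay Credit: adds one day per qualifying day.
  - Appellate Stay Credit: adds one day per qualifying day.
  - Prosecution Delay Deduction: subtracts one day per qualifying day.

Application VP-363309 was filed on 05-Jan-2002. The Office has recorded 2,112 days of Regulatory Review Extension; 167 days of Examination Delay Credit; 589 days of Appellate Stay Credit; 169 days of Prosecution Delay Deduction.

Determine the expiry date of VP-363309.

Base term: filing date + 18 years → 5 January 2020.
Regulatory Review Extension: 2112 days claimed exceeds the 1847-day cap, so +1847 days → 25 January 2025.
Examination Delay Credit: +167 days → 11 July 2025.
Appellate Stay Credit: +589 days → 20 February 2027.
Prosecution Delay Deduction: −169 days → 4 September 2026.

September 4, 2026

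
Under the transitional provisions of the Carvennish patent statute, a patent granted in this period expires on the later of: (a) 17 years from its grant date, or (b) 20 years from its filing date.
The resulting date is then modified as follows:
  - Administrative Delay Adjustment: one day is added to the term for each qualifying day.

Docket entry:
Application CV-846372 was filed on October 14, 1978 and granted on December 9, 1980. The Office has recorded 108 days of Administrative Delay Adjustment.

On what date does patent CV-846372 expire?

(a) grant + 17 years → 9 December 1997.
(b) filing + 20 years → 14 October 1998.
Later of the two: 14 October 1998.
Administrative Delay Adjustment: +108 days → 30 January 1999.

January 30, 1999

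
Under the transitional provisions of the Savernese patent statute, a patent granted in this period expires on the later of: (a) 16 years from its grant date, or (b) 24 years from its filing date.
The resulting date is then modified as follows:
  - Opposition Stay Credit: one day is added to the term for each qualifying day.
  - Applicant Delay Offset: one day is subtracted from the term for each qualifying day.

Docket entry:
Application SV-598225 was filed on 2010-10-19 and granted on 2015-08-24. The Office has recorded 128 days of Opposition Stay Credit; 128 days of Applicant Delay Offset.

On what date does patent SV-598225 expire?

(a) grant + 16 years → 24 August 2031.
(b) filing + 24 years → 19 October 2034.
Later of the two: 19 October 2034.
Opposition Stay Credit: +128 days → 24 February 2035.
Applicant Delay Offset: −128 days → 19 October 2034.

October 19, 2034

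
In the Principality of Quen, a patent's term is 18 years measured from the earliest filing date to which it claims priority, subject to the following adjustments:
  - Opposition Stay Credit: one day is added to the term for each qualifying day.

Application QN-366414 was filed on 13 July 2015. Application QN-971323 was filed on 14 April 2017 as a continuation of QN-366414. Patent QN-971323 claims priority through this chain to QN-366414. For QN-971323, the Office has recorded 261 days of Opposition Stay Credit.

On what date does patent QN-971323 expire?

Earliest priority filing: 13 July 2015.
Base term: 13 July 2015 + 18 years → 13 July 2033.
Opposition Stay Credit: +261 days → 31 March 2034.

March 31, 2034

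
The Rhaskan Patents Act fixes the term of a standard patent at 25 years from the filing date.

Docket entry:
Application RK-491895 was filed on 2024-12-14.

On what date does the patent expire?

Filing date + 25 years → 14 December 2049.

December 14, 2049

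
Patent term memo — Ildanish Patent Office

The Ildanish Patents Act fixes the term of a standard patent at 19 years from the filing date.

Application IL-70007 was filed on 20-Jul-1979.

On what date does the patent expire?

Filing date + 19 years → 20 July 1998.

July 20, 1998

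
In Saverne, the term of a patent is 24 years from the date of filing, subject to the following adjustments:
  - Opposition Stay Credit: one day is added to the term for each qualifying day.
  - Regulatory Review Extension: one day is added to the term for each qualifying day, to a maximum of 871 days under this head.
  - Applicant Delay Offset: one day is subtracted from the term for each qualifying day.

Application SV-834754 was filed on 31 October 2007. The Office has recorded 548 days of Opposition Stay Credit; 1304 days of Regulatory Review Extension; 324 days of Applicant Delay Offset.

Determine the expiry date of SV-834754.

2034-10-30

Base term: filing date + 24 years → 31 October 2031.
Opposition Stay Credit: +548 days → 1 May 2033.
Regulatory Review Extension: 1304 days claimed exceeds the 871-day cap, so +871 days → 19 September 2035.
Applicant Delay Offset: −324 days → 30 October 2034.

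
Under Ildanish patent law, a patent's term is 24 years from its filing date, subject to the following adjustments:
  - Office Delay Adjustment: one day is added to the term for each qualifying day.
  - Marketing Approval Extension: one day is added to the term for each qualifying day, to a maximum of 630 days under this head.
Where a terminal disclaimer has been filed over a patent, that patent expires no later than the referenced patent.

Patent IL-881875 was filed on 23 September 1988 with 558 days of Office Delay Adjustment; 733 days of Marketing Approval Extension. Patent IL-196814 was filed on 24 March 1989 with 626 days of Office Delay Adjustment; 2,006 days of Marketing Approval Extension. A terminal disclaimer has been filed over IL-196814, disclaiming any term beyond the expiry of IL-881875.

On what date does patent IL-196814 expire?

December 25, 2015

Natural term of IL-196814:
  Base: filing + 24 years → 24 March 2013.
  Office Delay Adjustment: +626 days → 10 December 2014.
  Marketing Approval Extension: 2006 days claimed exceeds the 630-day cap, so +630 days → 31 August 2016.
Expiry of referenced patent IL-881875:
  Base: filing + 24 years → 23 September 2012.
  Office Delay Adjustment: +558 days → 4 April 2014.
  Marketing Approval Extension: 733 days claimed exceeds the 630-day cap, so +630 days → 25 December 2015.
Terminal disclaimer: IL-196814 expires on the earlier of 31 August 2016 and 25 December 2015.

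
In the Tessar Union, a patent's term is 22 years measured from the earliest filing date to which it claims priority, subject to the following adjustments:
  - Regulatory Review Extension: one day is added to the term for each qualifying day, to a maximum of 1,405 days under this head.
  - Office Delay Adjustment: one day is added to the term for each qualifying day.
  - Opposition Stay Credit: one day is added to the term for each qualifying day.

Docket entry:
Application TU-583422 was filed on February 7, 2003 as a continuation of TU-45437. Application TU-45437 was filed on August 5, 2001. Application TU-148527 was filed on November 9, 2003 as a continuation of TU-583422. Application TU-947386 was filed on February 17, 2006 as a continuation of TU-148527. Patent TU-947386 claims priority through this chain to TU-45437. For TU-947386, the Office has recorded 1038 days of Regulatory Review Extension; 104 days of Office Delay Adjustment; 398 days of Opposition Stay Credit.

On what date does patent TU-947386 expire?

Earliest priority filing: 5 August 2001.
Base term: 5 August 2001 + 22 years → 5 August 2023.
Regulatory Review Extension: 1038 days (within the 1405-day cap) → +1038 days → 8 June 2026.
Office Delay Adjustment: +104 days → 20 September 2026.
Opposition Stay Credit: +398 days → 23 October 2027.

October 23, 2027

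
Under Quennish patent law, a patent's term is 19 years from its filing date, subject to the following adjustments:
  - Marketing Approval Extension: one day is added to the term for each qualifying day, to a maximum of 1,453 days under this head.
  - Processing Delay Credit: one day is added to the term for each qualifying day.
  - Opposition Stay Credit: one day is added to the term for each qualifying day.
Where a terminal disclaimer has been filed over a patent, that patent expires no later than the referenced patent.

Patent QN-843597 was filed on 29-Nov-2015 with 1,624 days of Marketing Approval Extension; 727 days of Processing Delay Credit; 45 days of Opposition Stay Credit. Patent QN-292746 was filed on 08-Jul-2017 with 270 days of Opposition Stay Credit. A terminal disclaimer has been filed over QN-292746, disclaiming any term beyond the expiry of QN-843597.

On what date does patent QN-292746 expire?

2037-04-04

Natural term of QN-292746:
  Base: filing + 19 years → 8 July 2036.
  Opposition Stay Credit: +270 days → 4 April 2037.
Expiry of referenced patent QN-843597:
  Base: filing + 19 years → 29 November 2034.
  Marketing Approval Extension: 1624 days claimed exceeds the 1453-day cap, so +1453 days → 21 November 2038.
  Processing Delay Credit: +727 days → 17 November 2040.
  Opposition Stay Credit: +45 days → 1 January 2041.
Terminal disclaimer: QN-292746 expires on the earlier of 4 April 2037 and 1 January 2041.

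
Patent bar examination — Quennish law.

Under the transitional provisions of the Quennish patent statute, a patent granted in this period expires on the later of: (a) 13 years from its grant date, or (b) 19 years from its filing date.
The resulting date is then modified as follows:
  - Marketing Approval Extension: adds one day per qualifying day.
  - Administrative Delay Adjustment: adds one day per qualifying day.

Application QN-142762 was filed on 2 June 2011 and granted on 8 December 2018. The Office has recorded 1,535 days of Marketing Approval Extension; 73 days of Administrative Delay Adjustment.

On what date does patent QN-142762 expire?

May 3, 2036

(a) grant + 13 years → 8 December 2031.
(b) filing + 19 years → 2 June 2030.
Later of the two: 8 December 2031.
Marketing Approval Extension: +1535 days → 20 February 2036.
Administrative Delay Adjustment: +73 days → 3 May 2036.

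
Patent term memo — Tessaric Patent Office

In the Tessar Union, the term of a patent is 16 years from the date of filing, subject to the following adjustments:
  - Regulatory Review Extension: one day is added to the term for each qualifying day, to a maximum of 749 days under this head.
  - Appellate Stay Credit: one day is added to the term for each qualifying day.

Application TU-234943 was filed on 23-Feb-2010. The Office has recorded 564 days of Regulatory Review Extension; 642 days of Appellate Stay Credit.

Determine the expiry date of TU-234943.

Base term: filing date + 16 years → 23 February 2026.
Regulatory Review Extension: 564 days (within the 749-day cap) → +564 days → 10 September 2027.
Appellate Stay Credit: +642 days → 13 June 2029.

2029-06-13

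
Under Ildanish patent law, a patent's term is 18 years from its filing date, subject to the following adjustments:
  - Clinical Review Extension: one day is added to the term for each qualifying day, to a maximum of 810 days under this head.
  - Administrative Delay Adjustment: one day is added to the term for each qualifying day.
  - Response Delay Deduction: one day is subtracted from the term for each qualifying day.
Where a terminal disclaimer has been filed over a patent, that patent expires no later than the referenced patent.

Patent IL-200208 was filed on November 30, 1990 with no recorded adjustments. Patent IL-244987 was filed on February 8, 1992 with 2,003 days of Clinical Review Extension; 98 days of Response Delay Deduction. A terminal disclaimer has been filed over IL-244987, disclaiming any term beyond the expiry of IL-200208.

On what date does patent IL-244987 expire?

November 30, 2008

Natural term of IL-244987:
  Base: filing + 18 years → 8 February 2010.
  Clinical Review Extension: 2003 days claimed exceeds the 810-day cap, so +810 days → 28 April 2012.
  Response Delay Deduction: −98 days → 21 January 2012.
Expiry of referenced patent IL-200208:
  Base: filing + 18 years → 30 November 2008.
Terminal disclaimer: IL-244987 expires on the earlier of 21 January 2012 and 30 November 2008.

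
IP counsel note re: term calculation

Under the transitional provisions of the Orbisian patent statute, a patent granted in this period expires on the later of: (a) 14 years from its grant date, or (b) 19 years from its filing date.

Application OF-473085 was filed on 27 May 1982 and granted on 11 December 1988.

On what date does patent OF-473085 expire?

(a) grant + 14 years → 11 December 2002.
(b) filing + 19 years → 27 May 2001.
Later of the two: 11 December 2002.

2002-12-11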